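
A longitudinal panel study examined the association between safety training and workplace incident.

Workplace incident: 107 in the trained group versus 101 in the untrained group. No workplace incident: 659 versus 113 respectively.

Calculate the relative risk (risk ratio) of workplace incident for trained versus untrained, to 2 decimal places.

0.30

From the description: a = 107, b = 659, c = 101, d = 113.
Risk in exposed = 107/766 = 0.13969; risk in unexposed = 101/214 = 0.47196.
RR = 0.13969 / 0.47196 = 0.29597
The risk is 70% lower among the exposed than among the unexposed.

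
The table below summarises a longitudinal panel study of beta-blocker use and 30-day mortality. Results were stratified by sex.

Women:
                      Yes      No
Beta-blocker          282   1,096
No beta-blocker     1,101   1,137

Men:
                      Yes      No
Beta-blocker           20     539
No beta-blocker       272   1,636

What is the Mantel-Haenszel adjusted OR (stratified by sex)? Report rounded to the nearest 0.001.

0.259

OR_MH = Σ(aᵢdᵢ/nᵢ) / Σ(bᵢcᵢ/nᵢ), where nᵢ is the stratum total.
Stratum 1 (Women): n = 3616; a·d/n = 282·1137/3616 = 88.6709; b·c/n = 1096·1101/3616 = 333.7102
Stratum 2 (Men): n = 2467; a·d/n = 20·1636/2467 = 13.2631; b·c/n = 539·272/2467 = 59.4276
OR_MH = (88.6709 + 13.2631) / (333.7102 + 59.4276) = 101.9340 / 393.1378 = 0.25928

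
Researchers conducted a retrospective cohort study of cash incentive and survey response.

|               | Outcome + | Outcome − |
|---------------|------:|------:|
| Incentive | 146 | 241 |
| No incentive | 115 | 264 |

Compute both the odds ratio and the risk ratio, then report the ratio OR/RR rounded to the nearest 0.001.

1.119

Cells: a = 146, b = 241, c = 115, d = 264.
OR = (146·264)/(241·115) = 38544/27715 = 1.39073
Risk in exposed = 146/387 = 0.37726; risk in unexposed = 115/379 = 0.30343; RR = 1.24332
OR/RR = 1.39073 / 1.24332 = 1.11856
The outcome is not rare, so the OR lies further from 1 than the RR.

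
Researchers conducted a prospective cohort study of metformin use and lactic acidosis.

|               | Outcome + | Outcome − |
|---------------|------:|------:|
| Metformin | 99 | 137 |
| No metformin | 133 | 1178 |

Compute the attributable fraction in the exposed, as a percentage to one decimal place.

Cells: a = 99, b = 137, c = 133, d = 1178.
Risk in exposed = 99/236 = 0.41949; risk in unexposed = 133/1311 = 0.10145.
RR = 0.41949/0.10145 = 4.13499
AR% = (RR − 1)/RR × 100 = (4.13499 − 1)/4.13499 × 100 = 75.8161%

75.8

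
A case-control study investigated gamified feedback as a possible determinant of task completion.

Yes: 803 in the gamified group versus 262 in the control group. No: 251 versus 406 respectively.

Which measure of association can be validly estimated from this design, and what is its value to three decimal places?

From the description: a = 803, b = 251, c = 262, d = 406.
This is a case-control study: participants were sampled on outcome status, so risks in the source population cannot be estimated directly — relative risk is not valid here. The odds ratio is the appropriate measure.
OR = (a·d)/(b·c) = (803 × 406) / (251 × 262) = 326018 / 65762 = 4.95754

4.958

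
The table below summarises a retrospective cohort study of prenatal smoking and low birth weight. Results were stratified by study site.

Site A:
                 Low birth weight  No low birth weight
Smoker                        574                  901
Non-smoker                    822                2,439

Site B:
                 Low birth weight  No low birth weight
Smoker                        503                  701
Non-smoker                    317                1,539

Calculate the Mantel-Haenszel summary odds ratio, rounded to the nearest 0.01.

2.40

OR_MH = Σ(aᵢdᵢ/nᵢ) / Σ(bᵢcᵢ/nᵢ), where nᵢ is the stratum total.
Stratum 1 (Site A): n = 4736; a·d/n = 574·2439/4736 = 295.6052; b·c/n = 901·822/4736 = 156.3813
Stratum 2 (Site B): n = 3060; a·d/n = 503·1539/3060 = 252.9794; b·c/n = 701·317/3060 = 72.6199
OR_MH = (295.6052 + 252.9794) / (156.3813 + 72.6199) = 548.5846 / 229.0013 = 2.39555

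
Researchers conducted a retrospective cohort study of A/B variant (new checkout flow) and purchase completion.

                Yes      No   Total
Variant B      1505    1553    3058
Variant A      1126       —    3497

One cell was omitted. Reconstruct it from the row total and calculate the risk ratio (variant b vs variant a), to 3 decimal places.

1.528

The missing cell is in the unexposed row: 3497 − 1126 = 2371.
So a = 1505, b = 1553, c = 1126, d = 2371.
RR = [a/(a+b)] / [c/(c+d)] = (1505/3058) / (1126/3497) = 0.49215/0.32199 = 1.52847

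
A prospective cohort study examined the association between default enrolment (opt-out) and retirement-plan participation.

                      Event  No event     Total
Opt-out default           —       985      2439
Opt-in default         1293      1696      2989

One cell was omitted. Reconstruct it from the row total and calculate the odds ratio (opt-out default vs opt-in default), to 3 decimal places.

The missing cell is in the exposed row: 2439 − 985 = 1454.
So a = 1454, b = 985, c = 1293, d = 1696.
OR = (a·d)/(b·c) = (1454 × 1696) / (985 × 1293) = 2465984 / 1273605 = 1.93622

1.936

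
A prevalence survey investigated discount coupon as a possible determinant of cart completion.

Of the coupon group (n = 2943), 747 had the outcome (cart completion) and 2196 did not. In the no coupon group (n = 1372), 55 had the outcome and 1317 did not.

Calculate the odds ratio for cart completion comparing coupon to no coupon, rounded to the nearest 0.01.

8.15

From the description: a = 747, b = 2196, c = 55, d = 1317.
OR = (a·d)/(b·c) = (747 × 1317) / (2196 × 55) = 983799 / 120780 = 8.14538
The odds of cart completion are about 8.15 times as high in the coupon group.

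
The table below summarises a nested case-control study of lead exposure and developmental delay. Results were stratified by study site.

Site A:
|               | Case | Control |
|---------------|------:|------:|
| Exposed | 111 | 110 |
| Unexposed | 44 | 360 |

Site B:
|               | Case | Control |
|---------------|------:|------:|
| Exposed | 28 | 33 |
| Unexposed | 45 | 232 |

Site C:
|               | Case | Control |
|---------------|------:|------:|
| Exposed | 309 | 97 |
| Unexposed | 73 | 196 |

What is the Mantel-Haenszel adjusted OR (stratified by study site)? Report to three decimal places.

7.640

OR_MH = Σ(aᵢdᵢ/nᵢ) / Σ(bᵢcᵢ/nᵢ), where nᵢ is the stratum total.
Stratum 1 (Site A): n = 625; a·d/n = 111·360/625 = 63.9360; b·c/n = 110·44/625 = 7.7440
Stratum 2 (Site B): n = 338; a·d/n = 28·232/338 = 19.2189; b·c/n = 33·45/338 = 4.3935
Stratum 3 (Site C): n = 675; a·d/n = 309·196/675 = 89.7244; b·c/n = 97·73/675 = 10.4904
OR_MH = (63.9360 + 19.2189 + 89.7244) / (7.7440 + 4.3935 + 10.4904) = 172.8794 / 22.6279 = 7.64011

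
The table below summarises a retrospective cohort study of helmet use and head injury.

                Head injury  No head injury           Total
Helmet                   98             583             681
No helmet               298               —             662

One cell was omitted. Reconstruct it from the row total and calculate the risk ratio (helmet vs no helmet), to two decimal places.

The missing cell is in the unexposed row: 662 − 298 = 364.
So a = 98, b = 583, c = 298, d = 364.
RR = [a/(a+b)] / [c/(c+d)] = (98/681) / (298/662) = 0.14391/0.45015 = 0.31968

0.32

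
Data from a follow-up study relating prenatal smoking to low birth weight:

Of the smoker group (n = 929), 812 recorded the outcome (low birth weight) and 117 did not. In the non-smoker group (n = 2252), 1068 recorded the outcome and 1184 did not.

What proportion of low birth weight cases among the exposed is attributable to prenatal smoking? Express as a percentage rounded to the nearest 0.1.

45.7

From the description: a = 812, b = 117, c = 1068, d = 1184.
Risk in exposed = 812/929 = 0.87406; risk in unexposed = 1068/2252 = 0.47425.
RR = 0.87406/0.47425 = 1.84305
AR% = (RR − 1)/RR × 100 = (1.84305 − 1)/1.84305 × 100 = 45.7422%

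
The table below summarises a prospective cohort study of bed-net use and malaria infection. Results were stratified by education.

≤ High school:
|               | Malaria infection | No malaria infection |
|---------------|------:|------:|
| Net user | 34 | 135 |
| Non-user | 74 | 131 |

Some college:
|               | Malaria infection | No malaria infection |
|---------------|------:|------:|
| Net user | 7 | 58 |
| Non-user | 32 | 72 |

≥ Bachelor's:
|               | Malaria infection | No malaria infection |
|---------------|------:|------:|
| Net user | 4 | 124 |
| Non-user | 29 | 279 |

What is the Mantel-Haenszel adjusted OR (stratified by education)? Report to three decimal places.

OR_MH = Σ(aᵢdᵢ/nᵢ) / Σ(bᵢcᵢ/nᵢ), where nᵢ is the stratum total.
Stratum 1 (≤ High school): n = 374; a·d/n = 34·131/374 = 11.9091; b·c/n = 135·74/374 = 26.7112
Stratum 2 (Some college): n = 169; a·d/n = 7·72/169 = 2.9822; b·c/n = 58·32/169 = 10.9822
Stratum 3 (≥ Bachelor's): n = 436; a·d/n = 4·279/436 = 2.5596; b·c/n = 124·29/436 = 8.2477
OR_MH = (11.9091 + 2.9822 + 2.5596) / (26.7112 + 10.9822 + 8.2477) = 17.4510 / 45.9412 = 0.37985

0.380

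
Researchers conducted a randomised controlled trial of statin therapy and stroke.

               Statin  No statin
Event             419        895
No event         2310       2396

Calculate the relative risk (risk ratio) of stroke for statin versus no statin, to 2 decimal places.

0.56

Reading the table with exposure as columns: a = 419 (Statin, case), b = 2310 (Statin, non-case), c = 895 (No statin, case), d = 2396.
Risk in exposed = 419/2729 = 0.15354; risk in unexposed = 895/3291 = 0.27195.
RR = 0.15354 / 0.27195 = 0.56457
The risk is 44% lower among the exposed than among the unexposed.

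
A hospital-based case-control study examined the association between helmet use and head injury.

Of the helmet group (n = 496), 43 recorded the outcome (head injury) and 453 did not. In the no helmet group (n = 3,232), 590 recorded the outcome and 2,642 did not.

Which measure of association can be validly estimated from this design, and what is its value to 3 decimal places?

0.425

From the description: a = 43, b = 453, c = 590, d = 2642.
This is a hospital-based case-control study: participants were sampled on outcome status, so risks in the source population cannot be estimated directly — relative risk is not valid here. The odds ratio is the appropriate measure.
OR = (a·d)/(b·c) = (43 × 2642) / (453 × 590) = 113606 / 267270 = 0.42506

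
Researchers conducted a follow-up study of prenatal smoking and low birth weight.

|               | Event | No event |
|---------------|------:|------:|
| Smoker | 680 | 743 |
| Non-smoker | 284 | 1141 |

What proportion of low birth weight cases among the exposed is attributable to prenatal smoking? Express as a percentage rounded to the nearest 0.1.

Cells: a = 680, b = 743, c = 284, d = 1141.
Risk in exposed = 680/1423 = 0.47786; risk in unexposed = 284/1425 = 0.19930.
RR = 0.47786/0.19930 = 2.39773
AR% = (RR − 1)/RR × 100 = (2.39773 − 1)/2.39773 × 100 = 58.2939%

58.3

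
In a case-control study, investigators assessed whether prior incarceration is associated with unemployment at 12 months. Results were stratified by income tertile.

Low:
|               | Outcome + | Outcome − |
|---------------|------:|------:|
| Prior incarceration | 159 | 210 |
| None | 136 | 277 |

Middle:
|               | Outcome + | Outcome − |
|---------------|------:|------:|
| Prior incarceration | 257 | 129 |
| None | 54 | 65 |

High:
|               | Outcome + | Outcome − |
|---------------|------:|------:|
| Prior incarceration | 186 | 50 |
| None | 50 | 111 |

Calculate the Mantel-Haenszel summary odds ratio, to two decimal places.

OR_MH = Σ(aᵢdᵢ/nᵢ) / Σ(bᵢcᵢ/nᵢ), where nᵢ is the stratum total.
Stratum 1 (Low): n = 782; a·d/n = 159·277/782 = 56.3210; b·c/n = 210·136/782 = 36.5217
Stratum 2 (Middle): n = 505; a·d/n = 257·65/505 = 33.0792; b·c/n = 129·54/505 = 13.7941
Stratum 3 (High): n = 397; a·d/n = 186·111/397 = 52.0050; b·c/n = 50·50/397 = 6.2972
OR_MH = (56.3210 + 33.0792 + 52.0050) / (36.5217 + 13.7941 + 6.2972) = 141.4052 / 56.6130 = 2.49775

2.50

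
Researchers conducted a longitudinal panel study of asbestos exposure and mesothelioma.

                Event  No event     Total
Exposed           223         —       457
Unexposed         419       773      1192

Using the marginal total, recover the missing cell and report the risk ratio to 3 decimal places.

1.388

The missing cell is in the exposed row: 457 − 223 = 234.
So a = 223, b = 234, c = 419, d = 773.
RR = [a/(a+b)] / [c/(c+d)] = (223/457) / (419/1192) = 0.48796/0.35151 = 1.38820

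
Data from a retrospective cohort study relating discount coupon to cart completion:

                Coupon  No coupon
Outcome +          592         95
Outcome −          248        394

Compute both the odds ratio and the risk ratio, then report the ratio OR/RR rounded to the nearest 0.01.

2.73

Reading the table with exposure as columns: a = 592 (Coupon, case), b = 248 (Coupon, non-case), c = 95 (No coupon, case), d = 394.
OR = (592·394)/(248·95) = 233248/23560 = 9.90017
Risk in exposed = 592/840 = 0.70476; risk in unexposed = 95/489 = 0.19427; RR = 3.62767
OR/RR = 9.90017 / 3.62767 = 2.72907
The outcome is not rare, so the OR lies further from 1 than the RR.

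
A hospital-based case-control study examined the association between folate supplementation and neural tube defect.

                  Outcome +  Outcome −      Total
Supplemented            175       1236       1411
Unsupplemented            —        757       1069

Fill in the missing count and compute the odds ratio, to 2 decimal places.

The missing cell is in the unexposed row: 1069 − 757 = 312.
So a = 175, b = 1236, c = 312, d = 757.
OR = (a·d)/(b·c) = (175 × 757) / (1236 × 312) = 132475 / 385632 = 0.34353

0.34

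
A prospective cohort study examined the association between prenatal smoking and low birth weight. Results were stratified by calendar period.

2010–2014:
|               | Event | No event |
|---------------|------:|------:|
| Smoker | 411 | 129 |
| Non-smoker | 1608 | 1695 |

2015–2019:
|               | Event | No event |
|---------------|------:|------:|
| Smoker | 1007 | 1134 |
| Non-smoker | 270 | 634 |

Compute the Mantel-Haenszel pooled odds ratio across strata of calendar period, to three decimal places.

2.530

OR_MH = Σ(aᵢdᵢ/nᵢ) / Σ(bᵢcᵢ/nᵢ), where nᵢ is the stratum total.
Stratum 1 (2010–2014): n = 3843; a·d/n = 411·1695/3843 = 181.2763; b·c/n = 129·1608/3843 = 53.9766
Stratum 2 (2015–2019): n = 3045; a·d/n = 1007·634/3045 = 209.6677; b·c/n = 1134·270/3045 = 100.5517
OR_MH = (181.2763 + 209.6677) / (53.9766 + 100.5517) = 390.9440 / 154.5283 = 2.52992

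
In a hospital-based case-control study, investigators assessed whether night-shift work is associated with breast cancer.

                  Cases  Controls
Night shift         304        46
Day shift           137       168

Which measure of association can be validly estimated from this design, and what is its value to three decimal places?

Cells: a = 304, b = 46, c = 137, d = 168.
This is a hospital-based case-control study: participants were sampled on outcome status, so risks in the source population cannot be estimated directly — relative risk is not valid here. The odds ratio is the appropriate measure.
OR = (a·d)/(b·c) = (304 × 168) / (46 × 137) = 51072 / 6302 = 8.10409

8.104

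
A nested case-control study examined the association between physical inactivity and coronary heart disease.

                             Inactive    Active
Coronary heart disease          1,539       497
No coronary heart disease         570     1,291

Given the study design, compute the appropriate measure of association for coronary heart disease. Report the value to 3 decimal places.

7.013

Reading the table with exposure as columns: a = 1539 (Inactive, case), b = 570 (Inactive, non-case), c = 497 (Active, case), d = 1291.
This is a nested case-control study: participants were sampled on outcome status, so risks in the source population cannot be estimated directly — relative risk is not valid here. The odds ratio is the appropriate measure.
OR = (a·d)/(b·c) = (1539 × 1291) / (570 × 497) = 1986849 / 283290 = 7.01348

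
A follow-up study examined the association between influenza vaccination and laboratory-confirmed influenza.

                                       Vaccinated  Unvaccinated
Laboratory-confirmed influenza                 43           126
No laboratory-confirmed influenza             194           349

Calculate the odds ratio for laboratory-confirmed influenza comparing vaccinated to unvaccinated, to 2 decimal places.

0.61

Reading the table with exposure as columns: a = 43 (Vaccinated, case), b = 194 (Vaccinated, non-case), c = 126 (Unvaccinated, case), d = 349.
OR = (a·d)/(b·c) = (43 × 349) / (194 × 126) = 15007 / 24444 = 0.61393
Exposure is associated with lower odds of laboratory-confirmed influenza (OR = 0.61 < 1).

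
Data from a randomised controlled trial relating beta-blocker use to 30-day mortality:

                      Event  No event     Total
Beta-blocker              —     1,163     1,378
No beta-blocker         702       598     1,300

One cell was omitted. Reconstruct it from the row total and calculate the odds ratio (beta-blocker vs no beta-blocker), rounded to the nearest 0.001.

0.157

The missing cell is in the exposed row: 1378 − 1163 = 215.
So a = 215, b = 1163, c = 702, d = 598.
OR = (a·d)/(b·c) = (215 × 598) / (1163 × 702) = 128570 / 816426 = 0.15748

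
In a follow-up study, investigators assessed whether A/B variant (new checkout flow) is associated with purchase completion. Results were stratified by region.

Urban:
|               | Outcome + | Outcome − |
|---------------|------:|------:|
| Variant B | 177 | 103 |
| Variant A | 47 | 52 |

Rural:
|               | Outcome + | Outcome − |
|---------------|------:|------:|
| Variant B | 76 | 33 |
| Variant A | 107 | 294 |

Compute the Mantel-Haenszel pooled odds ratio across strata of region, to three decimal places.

OR_MH = Σ(aᵢdᵢ/nᵢ) / Σ(bᵢcᵢ/nᵢ), where nᵢ is the stratum total.
Stratum 1 (Urban): n = 379; a·d/n = 177·52/379 = 24.2850; b·c/n = 103·47/379 = 12.7731
Stratum 2 (Rural): n = 510; a·d/n = 76·294/510 = 43.8118; b·c/n = 33·107/510 = 6.9235
OR_MH = (24.2850 + 43.8118) / (12.7731 + 6.9235) = 68.0967 / 19.6966 = 3.45728

3.457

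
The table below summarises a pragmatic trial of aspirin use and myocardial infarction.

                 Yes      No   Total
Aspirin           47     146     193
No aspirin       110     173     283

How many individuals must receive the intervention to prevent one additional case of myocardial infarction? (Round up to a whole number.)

Risk in treated group = 47/193 = 0.24352; risk in control = 110/283 = 0.38869.
Absolute risk reduction = 0.38869 − 0.24352 = 0.14517
NNT = 1 / ARR = 1 / 0.14517 = 6.889 → round up → 7

7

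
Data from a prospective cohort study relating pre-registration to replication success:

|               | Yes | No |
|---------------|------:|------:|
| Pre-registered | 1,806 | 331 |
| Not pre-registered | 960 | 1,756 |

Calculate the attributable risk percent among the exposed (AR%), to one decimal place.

58.2

Cells: a = 1806, b = 331, c = 960, d = 1756.
Risk in exposed = 1806/2137 = 0.84511; risk in unexposed = 960/2716 = 0.35346.
RR = 0.84511/0.35346 = 2.39096
AR% = (RR − 1)/RR × 100 = (2.39096 − 1)/2.39096 × 100 = 58.1757%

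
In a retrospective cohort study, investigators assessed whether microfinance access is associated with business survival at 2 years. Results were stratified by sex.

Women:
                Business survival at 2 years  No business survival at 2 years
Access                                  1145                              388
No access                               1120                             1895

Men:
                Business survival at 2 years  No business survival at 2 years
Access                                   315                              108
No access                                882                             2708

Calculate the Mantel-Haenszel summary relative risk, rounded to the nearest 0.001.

2.212

RR_MH = Σ(aᵢ·n₀ᵢ/nᵢ) / Σ(cᵢ·n₁ᵢ/nᵢ), with n₁ᵢ = aᵢ+bᵢ (exposed), n₀ᵢ = cᵢ+dᵢ (unexposed), nᵢ = n₁ᵢ+n₀ᵢ.
Stratum 1 (Women): n₁ = 1533, n₀ = 3015, n = 4548; a·n₀/n = 1145·3015/4548 = 759.0534; c·n₁/n = 1120·1533/4548 = 377.5198
Stratum 2 (Men): n₁ = 423, n₀ = 3590, n = 4013; a·n₀/n = 315·3590/4013 = 281.7967; c·n₁/n = 882·423/4013 = 92.9693
RR_MH = (759.0534 + 281.7967) / (377.5198 + 92.9693) = 1040.8501 / 470.4891 = 2.21227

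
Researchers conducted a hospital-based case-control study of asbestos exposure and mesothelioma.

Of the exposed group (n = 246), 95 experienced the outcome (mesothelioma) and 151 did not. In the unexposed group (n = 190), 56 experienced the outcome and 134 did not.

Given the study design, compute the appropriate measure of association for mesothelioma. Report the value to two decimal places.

From the description: a = 95, b = 151, c = 56, d = 134.
This is a hospital-based case-control study: participants were sampled on outcome status, so risks in the source population cannot be estimated directly — relative risk is not valid here. The odds ratio is the appropriate measure.
OR = (a·d)/(b·c) = (95 × 134) / (151 × 56) = 12730 / 8456 = 1.50544

1.51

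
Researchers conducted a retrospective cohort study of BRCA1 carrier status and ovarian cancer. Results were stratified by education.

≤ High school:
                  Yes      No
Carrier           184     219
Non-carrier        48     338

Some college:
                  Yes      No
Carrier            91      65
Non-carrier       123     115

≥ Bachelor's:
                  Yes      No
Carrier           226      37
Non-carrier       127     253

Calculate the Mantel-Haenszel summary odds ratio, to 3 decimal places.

OR_MH = Σ(aᵢdᵢ/nᵢ) / Σ(bᵢcᵢ/nᵢ), where nᵢ is the stratum total.
Stratum 1 (≤ High school): n = 789; a·d/n = 184·338/789 = 78.8238; b·c/n = 219·48/789 = 13.3232
Stratum 2 (Some college): n = 394; a·d/n = 91·115/394 = 26.5609; b·c/n = 65·123/394 = 20.2919
Stratum 3 (≥ Bachelor's): n = 643; a·d/n = 226·253/643 = 88.9238; b·c/n = 37·127/643 = 7.3079
OR_MH = (78.8238 + 26.5609 + 88.9238) / (13.3232 + 20.2919 + 7.3079) = 194.3085 / 40.9230 = 4.74815

4.748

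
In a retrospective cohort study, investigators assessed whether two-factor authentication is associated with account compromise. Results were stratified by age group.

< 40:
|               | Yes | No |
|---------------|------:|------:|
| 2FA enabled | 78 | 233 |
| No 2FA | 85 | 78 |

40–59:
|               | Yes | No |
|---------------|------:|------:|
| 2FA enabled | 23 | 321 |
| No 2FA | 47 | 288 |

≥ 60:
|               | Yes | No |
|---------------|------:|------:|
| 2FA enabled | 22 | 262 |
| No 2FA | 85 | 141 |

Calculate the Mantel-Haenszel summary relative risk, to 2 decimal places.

RR_MH = Σ(aᵢ·n₀ᵢ/nᵢ) / Σ(cᵢ·n₁ᵢ/nᵢ), with n₁ᵢ = aᵢ+bᵢ (exposed), n₀ᵢ = cᵢ+dᵢ (unexposed), nᵢ = n₁ᵢ+n₀ᵢ.
Stratum 1 (< 40): n₁ = 311, n₀ = 163, n = 474; a·n₀/n = 78·163/474 = 26.8228; c·n₁/n = 85·311/474 = 55.7700
Stratum 2 (40–59): n₁ = 344, n₀ = 335, n = 679; a·n₀/n = 23·335/679 = 11.3476; c·n₁/n = 47·344/679 = 23.8115
Stratum 3 (≥ 60): n₁ = 284, n₀ = 226, n = 510; a·n₀/n = 22·226/510 = 9.7490; c·n₁/n = 85·284/510 = 47.3333
RR_MH = (26.8228 + 11.3476 + 9.7490) / (55.7700 + 23.8115 + 47.3333) = 47.9194 / 126.9149 = 0.37757

0.38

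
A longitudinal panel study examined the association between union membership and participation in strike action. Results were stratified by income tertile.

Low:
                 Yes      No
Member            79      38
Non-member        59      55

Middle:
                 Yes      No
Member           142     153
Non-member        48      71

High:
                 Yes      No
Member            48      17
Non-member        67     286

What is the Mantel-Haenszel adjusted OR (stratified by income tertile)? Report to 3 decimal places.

OR_MH = Σ(aᵢdᵢ/nᵢ) / Σ(bᵢcᵢ/nᵢ), where nᵢ is the stratum total.
Stratum 1 (Low): n = 231; a·d/n = 79·55/231 = 18.8095; b·c/n = 38·59/231 = 9.7056
Stratum 2 (Middle): n = 414; a·d/n = 142·71/414 = 24.3527; b·c/n = 153·48/414 = 17.7391
Stratum 3 (High): n = 418; a·d/n = 48·286/418 = 32.8421; b·c/n = 17·67/418 = 2.7249
OR_MH = (18.8095 + 24.3527 + 32.8421) / (9.7056 + 17.7391 + 2.7249) = 76.0043 / 30.1696 = 2.51923

2.519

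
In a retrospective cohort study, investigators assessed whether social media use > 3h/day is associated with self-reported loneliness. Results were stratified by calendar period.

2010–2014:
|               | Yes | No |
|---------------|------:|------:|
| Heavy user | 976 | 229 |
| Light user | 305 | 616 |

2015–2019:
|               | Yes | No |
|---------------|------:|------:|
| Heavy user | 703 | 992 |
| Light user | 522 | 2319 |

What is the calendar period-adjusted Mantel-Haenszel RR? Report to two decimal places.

RR_MH = Σ(aᵢ·n₀ᵢ/nᵢ) / Σ(cᵢ·n₁ᵢ/nᵢ), with n₁ᵢ = aᵢ+bᵢ (exposed), n₀ᵢ = cᵢ+dᵢ (unexposed), nᵢ = n₁ᵢ+n₀ᵢ.
Stratum 1 (2010–2014): n₁ = 1205, n₀ = 921, n = 2126; a·n₀/n = 976·921/2126 = 422.8109; c·n₁/n = 305·1205/2126 = 172.8716
Stratum 2 (2015–2019): n₁ = 1695, n₀ = 2841, n = 4536; a·n₀/n = 703·2841/4536 = 440.3049; c·n₁/n = 522·1695/4536 = 195.0595
RR_MH = (422.8109 + 440.3049) / (172.8716 + 195.0595) = 863.1158 / 367.9311 = 2.34586

2.35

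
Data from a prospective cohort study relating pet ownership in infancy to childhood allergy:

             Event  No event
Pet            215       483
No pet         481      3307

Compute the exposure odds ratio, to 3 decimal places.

Cells: a = 215, b = 483, c = 481, d = 3307.
OR = (a·d)/(b·c) = (215 × 3307) / (483 × 481) = 711005 / 232323 = 3.06042
The odds of childhood allergy are about 3.06 times as high in the pet group.

3.060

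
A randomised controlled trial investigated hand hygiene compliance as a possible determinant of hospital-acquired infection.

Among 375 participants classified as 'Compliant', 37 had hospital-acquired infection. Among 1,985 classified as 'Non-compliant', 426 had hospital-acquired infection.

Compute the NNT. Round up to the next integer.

Risk in treated group = 37/375 = 0.09867; risk in control = 426/1985 = 0.21461.
Absolute risk reduction = 0.21461 − 0.09867 = 0.11594
NNT = 1 / ARR = 1 / 0.11594 = 8.625 → round up → 9

9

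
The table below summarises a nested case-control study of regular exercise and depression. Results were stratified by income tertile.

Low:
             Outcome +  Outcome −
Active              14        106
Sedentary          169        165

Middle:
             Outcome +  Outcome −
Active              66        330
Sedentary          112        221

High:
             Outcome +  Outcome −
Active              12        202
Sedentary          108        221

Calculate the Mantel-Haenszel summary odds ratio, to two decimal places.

OR_MH = Σ(aᵢdᵢ/nᵢ) / Σ(bᵢcᵢ/nᵢ), where nᵢ is the stratum total.
Stratum 1 (Low): n = 454; a·d/n = 14·165/454 = 5.0881; b·c/n = 106·169/454 = 39.4581
Stratum 2 (Middle): n = 729; a·d/n = 66·221/729 = 20.0082; b·c/n = 330·112/729 = 50.6996
Stratum 3 (High): n = 543; a·d/n = 12·221/543 = 4.8840; b·c/n = 202·108/543 = 40.1768
OR_MH = (5.0881 + 20.0082 + 4.8840) / (39.4581 + 50.6996 + 40.1768) = 29.9803 / 130.3345 = 0.23003

0.23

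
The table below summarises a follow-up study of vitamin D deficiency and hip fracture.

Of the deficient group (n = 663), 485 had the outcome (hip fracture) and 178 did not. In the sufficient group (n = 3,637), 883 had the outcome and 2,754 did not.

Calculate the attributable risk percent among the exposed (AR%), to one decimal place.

66.8

From the description: a = 485, b = 178, c = 883, d = 2754.
Risk in exposed = 485/663 = 0.73152; risk in unexposed = 883/3637 = 0.24278.
RR = 0.73152/0.24278 = 3.01308
AR% = (RR − 1)/RR × 100 = (3.01308 − 1)/3.01308 × 100 = 66.8114%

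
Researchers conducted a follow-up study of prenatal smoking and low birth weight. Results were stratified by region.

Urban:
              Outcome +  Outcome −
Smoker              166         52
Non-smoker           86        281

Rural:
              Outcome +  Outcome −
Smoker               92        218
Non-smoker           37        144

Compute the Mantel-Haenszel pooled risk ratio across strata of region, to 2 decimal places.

2.49

RR_MH = Σ(aᵢ·n₀ᵢ/nᵢ) / Σ(cᵢ·n₁ᵢ/nᵢ), with n₁ᵢ = aᵢ+bᵢ (exposed), n₀ᵢ = cᵢ+dᵢ (unexposed), nᵢ = n₁ᵢ+n₀ᵢ.
Stratum 1 (Urban): n₁ = 218, n₀ = 367, n = 585; a·n₀/n = 166·367/585 = 104.1402; c·n₁/n = 86·218/585 = 32.0479
Stratum 2 (Rural): n₁ = 310, n₀ = 181, n = 491; a·n₀/n = 92·181/491 = 33.9145; c·n₁/n = 37·310/491 = 23.3605
RR_MH = (104.1402 + 33.9145) / (32.0479 + 23.3605) = 138.0546 / 55.4084 = 2.49159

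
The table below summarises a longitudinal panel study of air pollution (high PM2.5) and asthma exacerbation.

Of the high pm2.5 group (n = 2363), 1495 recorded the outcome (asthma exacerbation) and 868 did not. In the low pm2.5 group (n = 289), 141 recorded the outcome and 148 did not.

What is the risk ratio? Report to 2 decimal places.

From the description: a = 1495, b = 868, c = 141, d = 148.
Risk in exposed = 1495/2363 = 0.63267; risk in unexposed = 141/289 = 0.48789.
RR = 0.63267 / 0.48789 = 1.29675
The risk among the exposed is 1.30 times that among the unexposed.

1.30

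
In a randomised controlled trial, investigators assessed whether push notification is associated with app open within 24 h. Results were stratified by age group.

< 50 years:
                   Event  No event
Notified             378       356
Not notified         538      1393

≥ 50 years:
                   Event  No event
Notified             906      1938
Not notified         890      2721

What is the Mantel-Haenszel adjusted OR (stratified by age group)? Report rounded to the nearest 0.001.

OR_MH = Σ(aᵢdᵢ/nᵢ) / Σ(bᵢcᵢ/nᵢ), where nᵢ is the stratum total.
Stratum 1 (< 50 years): n = 2665; a·d/n = 378·1393/2665 = 197.5812; b·c/n = 356·538/2665 = 71.8679
Stratum 2 (≥ 50 years): n = 6455; a·d/n = 906·2721/6455 = 381.9095; b·c/n = 1938·890/6455 = 267.2068
OR_MH = (197.5812 + 381.9095) / (71.8679 + 267.2068) = 579.4908 / 339.0747 = 1.70904

1.709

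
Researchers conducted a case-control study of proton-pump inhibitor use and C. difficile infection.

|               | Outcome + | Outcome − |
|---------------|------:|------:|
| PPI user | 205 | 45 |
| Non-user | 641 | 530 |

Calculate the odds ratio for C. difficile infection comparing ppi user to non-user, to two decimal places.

Cells: a = 205, b = 45, c = 641, d = 530.
OR = (a·d)/(b·c) = (205 × 530) / (45 × 641) = 108650 / 28845 = 3.76668
The odds of C. difficile infection are about 3.77 times as high in the ppi user group.

3.77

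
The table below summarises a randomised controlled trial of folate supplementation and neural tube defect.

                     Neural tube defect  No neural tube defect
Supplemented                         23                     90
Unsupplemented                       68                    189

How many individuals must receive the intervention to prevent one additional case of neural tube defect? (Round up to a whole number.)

17

Risk in treated group = 23/113 = 0.20354; risk in control = 68/257 = 0.26459.
Absolute risk reduction = 0.26459 − 0.20354 = 0.06105
NNT = 1 / ARR = 1 / 0.06105 = 16.380 → round up → 17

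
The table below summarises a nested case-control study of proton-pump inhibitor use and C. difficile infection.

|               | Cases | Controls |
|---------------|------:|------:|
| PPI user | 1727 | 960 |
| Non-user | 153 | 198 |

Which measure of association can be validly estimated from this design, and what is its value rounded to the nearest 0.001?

2.328

Cells: a = 1727, b = 960, c = 153, d = 198.
This is a nested case-control study: participants were sampled on outcome status, so risks in the source population cannot be estimated directly — relative risk is not valid here. The odds ratio is the appropriate measure.
OR = (a·d)/(b·c) = (1727 × 198) / (960 × 153) = 341946 / 146880 = 2.32806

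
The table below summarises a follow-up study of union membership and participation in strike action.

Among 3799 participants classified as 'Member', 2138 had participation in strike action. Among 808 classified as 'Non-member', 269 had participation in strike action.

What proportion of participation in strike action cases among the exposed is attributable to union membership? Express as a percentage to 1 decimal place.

40.8

From the description: a = 2138, b = 1661, c = 269, d = 539.
Risk in exposed = 2138/3799 = 0.56278; risk in unexposed = 269/808 = 0.33292.
RR = 0.56278/0.33292 = 1.69043
AR% = (RR − 1)/RR × 100 = (1.69043 − 1)/1.69043 × 100 = 40.8435%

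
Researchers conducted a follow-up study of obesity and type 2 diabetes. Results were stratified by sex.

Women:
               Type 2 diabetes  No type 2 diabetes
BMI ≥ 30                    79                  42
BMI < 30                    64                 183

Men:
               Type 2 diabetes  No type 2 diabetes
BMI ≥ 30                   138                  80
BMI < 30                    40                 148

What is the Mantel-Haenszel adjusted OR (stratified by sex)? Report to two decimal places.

5.90

OR_MH = Σ(aᵢdᵢ/nᵢ) / Σ(bᵢcᵢ/nᵢ), where nᵢ is the stratum total.
Stratum 1 (Women): n = 368; a·d/n = 79·183/368 = 39.2853; b·c/n = 42·64/368 = 7.3043
Stratum 2 (Men): n = 406; a·d/n = 138·148/406 = 50.3054; b·c/n = 80·40/406 = 7.8818
OR_MH = (39.2853 + 50.3054) / (7.3043 + 7.8818) = 89.5907 / 15.1861 = 5.89951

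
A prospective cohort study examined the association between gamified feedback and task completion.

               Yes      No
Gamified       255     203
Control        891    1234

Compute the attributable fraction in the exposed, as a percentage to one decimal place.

Cells: a = 255, b = 203, c = 891, d = 1234.
Risk in exposed = 255/458 = 0.55677; risk in unexposed = 891/2125 = 0.41929.
RR = 0.55677/0.41929 = 1.32787
AR% = (RR − 1)/RR × 100 = (1.32787 − 1)/1.32787 × 100 = 24.6915%

24.7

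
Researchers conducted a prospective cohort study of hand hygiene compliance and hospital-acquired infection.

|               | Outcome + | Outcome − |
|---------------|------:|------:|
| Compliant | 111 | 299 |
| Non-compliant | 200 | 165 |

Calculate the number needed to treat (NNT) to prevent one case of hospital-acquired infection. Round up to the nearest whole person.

Risk in treated group = 111/410 = 0.27073; risk in control = 200/365 = 0.54795.
Absolute risk reduction = 0.54795 − 0.27073 = 0.27721
NNT = 1 / ARR = 1 / 0.27721 = 3.607 → round up → 4

4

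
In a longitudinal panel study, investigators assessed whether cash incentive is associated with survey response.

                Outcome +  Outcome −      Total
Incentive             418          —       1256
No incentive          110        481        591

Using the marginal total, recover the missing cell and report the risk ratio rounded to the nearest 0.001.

The missing cell is in the exposed row: 1256 − 418 = 838.
So a = 418, b = 838, c = 110, d = 481.
RR = [a/(a+b)] / [c/(c+d)] = (418/1256) / (110/591) = 0.33280/0.18613 = 1.78806

1.788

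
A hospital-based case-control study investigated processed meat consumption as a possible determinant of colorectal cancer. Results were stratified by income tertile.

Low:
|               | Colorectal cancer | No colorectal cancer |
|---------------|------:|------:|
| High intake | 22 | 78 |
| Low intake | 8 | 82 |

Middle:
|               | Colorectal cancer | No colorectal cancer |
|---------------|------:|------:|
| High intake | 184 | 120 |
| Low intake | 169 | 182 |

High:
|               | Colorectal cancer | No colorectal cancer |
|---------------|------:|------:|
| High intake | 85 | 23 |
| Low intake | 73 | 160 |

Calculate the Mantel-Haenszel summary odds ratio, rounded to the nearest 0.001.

OR_MH = Σ(aᵢdᵢ/nᵢ) / Σ(bᵢcᵢ/nᵢ), where nᵢ is the stratum total.
Stratum 1 (Low): n = 190; a·d/n = 22·82/190 = 9.4947; b·c/n = 78·8/190 = 3.2842
Stratum 2 (Middle): n = 655; a·d/n = 184·182/655 = 51.1267; b·c/n = 120·169/655 = 30.9618
Stratum 3 (High): n = 341; a·d/n = 85·160/341 = 39.8827; b·c/n = 23·73/341 = 4.9238
OR_MH = (9.4947 + 51.1267 + 39.8827) / (3.2842 + 30.9618 + 4.9238) = 100.5042 / 39.1698 = 2.56586

2.566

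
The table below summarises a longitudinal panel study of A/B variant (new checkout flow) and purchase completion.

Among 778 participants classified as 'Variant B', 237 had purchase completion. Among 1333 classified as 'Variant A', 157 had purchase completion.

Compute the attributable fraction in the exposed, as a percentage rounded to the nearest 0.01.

61.34

From the description: a = 237, b = 541, c = 157, d = 1176.
Risk in exposed = 237/778 = 0.30463; risk in unexposed = 157/1333 = 0.11778.
RR = 0.30463/0.11778 = 2.58642
AR% = (RR − 1)/RR × 100 = (2.58642 − 1)/2.58642 × 100 = 61.3365%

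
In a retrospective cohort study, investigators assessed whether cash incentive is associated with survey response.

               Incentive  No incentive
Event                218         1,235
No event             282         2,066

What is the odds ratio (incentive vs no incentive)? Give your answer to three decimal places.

Reading the table with exposure as columns: a = 218 (Incentive, case), b = 282 (Incentive, non-case), c = 1235 (No incentive, case), d = 2066.
OR = (a·d)/(b·c) = (218 × 2066) / (282 × 1235) = 450388 / 348270 = 1.29322
The odds of survey response are about 1.29 times as high in the incentive group.

1.293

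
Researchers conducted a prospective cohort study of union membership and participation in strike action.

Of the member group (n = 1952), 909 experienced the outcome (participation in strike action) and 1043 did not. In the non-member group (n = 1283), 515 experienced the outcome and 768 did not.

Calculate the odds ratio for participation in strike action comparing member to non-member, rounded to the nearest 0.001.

From the description: a = 909, b = 1043, c = 515, d = 768.
OR = (a·d)/(b·c) = (909 × 768) / (1043 × 515) = 698112 / 537145 = 1.29967
The odds of participation in strike action are about 1.30 times as high in the member group.

1.300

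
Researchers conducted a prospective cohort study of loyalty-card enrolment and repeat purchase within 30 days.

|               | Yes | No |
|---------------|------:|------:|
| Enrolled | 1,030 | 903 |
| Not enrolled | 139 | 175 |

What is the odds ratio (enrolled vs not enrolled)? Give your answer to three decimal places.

Cells: a = 1030, b = 903, c = 139, d = 175.
OR = (a·d)/(b·c) = (1030 × 175) / (903 × 139) = 180250 / 125517 = 1.43606
The odds of repeat purchase within 30 days are about 1.44 times as high in the enrolled group.

1.436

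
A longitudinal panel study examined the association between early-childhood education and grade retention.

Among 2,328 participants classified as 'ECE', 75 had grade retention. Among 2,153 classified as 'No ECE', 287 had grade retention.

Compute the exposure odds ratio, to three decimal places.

0.216

From the description: a = 75, b = 2253, c = 287, d = 1866.
OR = (a·d)/(b·c) = (75 × 1866) / (2253 × 287) = 139950 / 646611 = 0.21644
Exposure is associated with lower odds of grade retention (OR = 0.22 < 1).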